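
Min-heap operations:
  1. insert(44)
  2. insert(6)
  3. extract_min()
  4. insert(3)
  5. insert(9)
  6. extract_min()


insert(44) -> [44]
insert(6) -> [6, 44]
extract_min()->6, [44]
insert(3) -> [3, 44]
insert(9) -> [3, 44, 9]
extract_min()->3, [9, 44]

Final heap: [9, 44]


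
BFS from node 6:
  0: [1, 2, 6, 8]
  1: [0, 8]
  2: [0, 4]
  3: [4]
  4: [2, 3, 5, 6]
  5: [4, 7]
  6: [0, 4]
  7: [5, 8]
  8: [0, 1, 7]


Visit 6, enqueue [0, 4]
Visit 0, enqueue [1, 2, 8]
Visit 4, enqueue [3, 5]
Visit 1, enqueue []
Visit 2, enqueue []
Visit 8, enqueue [7]
Visit 3, enqueue []
Visit 5, enqueue []
Visit 7, enqueue []

BFS order: [6, 0, 4, 1, 2, 8, 3, 5, 7]


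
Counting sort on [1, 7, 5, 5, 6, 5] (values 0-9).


Input: [1, 7, 5, 5, 6, 5]
Counts: [0, 1, 0, 0, 0, 3, 1, 1, 0, 0]

Sorted: [1, 5, 5, 5, 6, 7]


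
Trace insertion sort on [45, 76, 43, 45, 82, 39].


Initial: [45, 76, 43, 45, 82, 39]
Insert 76: [45, 76, 43, 45, 82, 39]
Insert 43: [43, 45, 76, 45, 82, 39]
Insert 45: [43, 45, 45, 76, 82, 39]
Insert 82: [43, 45, 45, 76, 82, 39]
Insert 39: [39, 43, 45, 45, 76, 82]

Sorted: [39, 43, 45, 45, 76, 82]


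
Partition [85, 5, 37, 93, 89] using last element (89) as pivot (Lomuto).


Pivot: 89
  85 <= 89: advance i (no swap)
  5 <= 89: advance i (no swap)
  37 <= 89: advance i (no swap)
Place pivot at 3: [85, 5, 37, 89, 93]

Partitioned: [85, 5, 37, 89, 93]


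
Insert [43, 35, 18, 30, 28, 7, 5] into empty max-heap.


Insert 43: [43]
Insert 35: [43, 35]
Insert 18: [43, 35, 18]
Insert 30: [43, 35, 18, 30]
Insert 28: [43, 35, 18, 30, 28]
Insert 7: [43, 35, 18, 30, 28, 7]
Insert 5: [43, 35, 18, 30, 28, 7, 5]

Final heap: [43, 35, 18, 30, 28, 7, 5]


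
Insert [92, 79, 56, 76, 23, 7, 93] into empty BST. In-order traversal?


Insert 92: root
Insert 79: L from 92
Insert 56: L from 92 -> L from 79
Insert 76: L from 92 -> L from 79 -> R from 56
Insert 23: L from 92 -> L from 79 -> L from 56
Insert 7: L from 92 -> L from 79 -> L from 56 -> L from 23
Insert 93: R from 92

In-order: [7, 23, 56, 76, 79, 92, 93]


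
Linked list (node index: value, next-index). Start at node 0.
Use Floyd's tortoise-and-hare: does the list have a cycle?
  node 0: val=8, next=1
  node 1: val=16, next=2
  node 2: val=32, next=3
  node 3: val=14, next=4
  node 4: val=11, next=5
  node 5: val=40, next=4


Floyd's tortoise (slow, +1) and hare (fast, +2):
  init: slow=0, fast=0
  step 1: slow=1, fast=2
  step 2: slow=2, fast=4
  step 3: slow=3, fast=4
  step 4: slow=4, fast=4
  slow == fast at node 4: cycle detected

Cycle: yes


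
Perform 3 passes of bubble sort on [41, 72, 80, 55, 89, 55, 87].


Initial: [41, 72, 80, 55, 89, 55, 87]
Pass 1: [41, 72, 55, 80, 55, 87, 89] (3 swaps)
Pass 2: [41, 55, 72, 55, 80, 87, 89] (2 swaps)
Pass 3: [41, 55, 55, 72, 80, 87, 89] (1 swaps)

After 3 passes: [41, 55, 55, 72, 80, 87, 89]


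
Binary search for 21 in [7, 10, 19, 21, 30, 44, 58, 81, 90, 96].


Step 1: lo=0, hi=9, mid=4, val=30
Step 2: lo=0, hi=3, mid=1, val=10
Step 3: lo=2, hi=3, mid=2, val=19
Step 4: lo=3, hi=3, mid=3, val=21

Found at index 3


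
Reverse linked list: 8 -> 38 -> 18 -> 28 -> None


Step 1: curr=8, set curr.next=prev(None) | reversed so far: 8
Step 2: curr=38, set curr.next=prev(8) | reversed so far: 38 -> 8
Step 3: curr=18, set curr.next=prev(38) | reversed so far: 18 -> 38 -> 8
Step 4: curr=28, set curr.next=prev(18) | reversed so far: 28 -> 18 -> 38 -> 8

28 -> 18 -> 38 -> 8 -> None


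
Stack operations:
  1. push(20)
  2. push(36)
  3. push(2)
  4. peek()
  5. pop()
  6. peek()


push(20) -> [20]
push(36) -> [20, 36]
push(2) -> [20, 36, 2]
peek()->2
pop()->2, [20, 36]
peek()->36

Final stack: [20, 36]


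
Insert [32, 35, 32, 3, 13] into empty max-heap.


Insert 32: [32]
Insert 35: [35, 32]
Insert 32: [35, 32, 32]
Insert 3: [35, 32, 32, 3]
Insert 13: [35, 32, 32, 3, 13]

Final heap: [35, 32, 32, 3, 13]


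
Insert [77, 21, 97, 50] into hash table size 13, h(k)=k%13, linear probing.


Insert 77: h=12 -> slot 12
Insert 21: h=8 -> slot 8
Insert 97: h=6 -> slot 6
Insert 50: h=11 -> slot 11

Table: [None, None, None, None, None, None, 97, None, 21, None, None, 50, 77]


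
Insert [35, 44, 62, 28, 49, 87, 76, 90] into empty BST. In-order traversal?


Insert 35: root
Insert 44: R from 35
Insert 62: R from 35 -> R from 44
Insert 28: L from 35
Insert 49: R from 35 -> R from 44 -> L from 62
Insert 87: R from 35 -> R from 44 -> R from 62
Insert 76: R from 35 -> R from 44 -> R from 62 -> L from 87
Insert 90: R from 35 -> R from 44 -> R from 62 -> R from 87

In-order: [28, 35, 44, 49, 62, 76, 87, 90]


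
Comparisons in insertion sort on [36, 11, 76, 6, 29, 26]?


Algorithm: insertion sort
Input: [36, 11, 76, 6, 29, 26]
Sorted: [6, 11, 26, 29, 36, 76]

12


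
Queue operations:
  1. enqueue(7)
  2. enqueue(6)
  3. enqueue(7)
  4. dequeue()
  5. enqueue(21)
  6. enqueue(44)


enqueue(7) -> [7]
enqueue(6) -> [7, 6]
enqueue(7) -> [7, 6, 7]
dequeue()->7, [6, 7]
enqueue(21) -> [6, 7, 21]
enqueue(44) -> [6, 7, 21, 44]

Final queue: [6, 7, 21, 44]


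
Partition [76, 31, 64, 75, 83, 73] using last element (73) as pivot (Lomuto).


Pivot: 73
  31 <= 73: swap -> [31, 76, 64, 75, 83, 73]
  64 <= 73: swap -> [31, 64, 76, 75, 83, 73]
Place pivot at 2: [31, 64, 73, 75, 83, 76]

Partitioned: [31, 64, 73, 75, 83, 76]


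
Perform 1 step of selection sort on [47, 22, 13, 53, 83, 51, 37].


Initial: [47, 22, 13, 53, 83, 51, 37]
Step 1: min=13 at 2
  Swap: [13, 22, 47, 53, 83, 51, 37]

After 1 step: [13, 22, 47, 53, 83, 51, 37]


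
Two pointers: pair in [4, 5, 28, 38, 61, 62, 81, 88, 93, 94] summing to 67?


lo=0(4)+hi=9(94)=98
lo=0(4)+hi=8(93)=97
lo=0(4)+hi=7(88)=92
lo=0(4)+hi=6(81)=85
lo=0(4)+hi=5(62)=66
lo=1(5)+hi=5(62)=67

Yes: 5+62=67


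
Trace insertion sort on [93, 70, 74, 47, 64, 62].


Initial: [93, 70, 74, 47, 64, 62]
Insert 70: [70, 93, 74, 47, 64, 62]
Insert 74: [70, 74, 93, 47, 64, 62]
Insert 47: [47, 70, 74, 93, 64, 62]
Insert 64: [47, 64, 70, 74, 93, 62]
Insert 62: [47, 62, 64, 70, 74, 93]

Sorted: [47, 62, 64, 70, 74, 93]


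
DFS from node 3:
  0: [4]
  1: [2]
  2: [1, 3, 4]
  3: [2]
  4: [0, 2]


Visit 3, push [2]
Visit 2, push [4, 1]
Visit 1, push []
Visit 4, push [0]
Visit 0, push []

DFS order: [3, 2, 1, 4, 0]


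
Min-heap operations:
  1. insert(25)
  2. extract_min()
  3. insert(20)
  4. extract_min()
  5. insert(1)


insert(25) -> [25]
extract_min()->25, []
insert(20) -> [20]
extract_min()->20, []
insert(1) -> [1]

Final heap: [1]


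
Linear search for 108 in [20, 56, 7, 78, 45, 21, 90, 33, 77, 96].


i=0: 20!=108
i=1: 56!=108
i=2: 7!=108
i=3: 78!=108
i=4: 45!=108
i=5: 21!=108
i=6: 90!=108
i=7: 33!=108
i=8: 77!=108
i=9: 96!=108

Not found, 10 comps


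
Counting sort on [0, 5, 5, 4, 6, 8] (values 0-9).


Input: [0, 5, 5, 4, 6, 8]
Counts: [1, 0, 0, 0, 1, 2, 1, 0, 1, 0]

Sorted: [0, 4, 5, 5, 6, 8]


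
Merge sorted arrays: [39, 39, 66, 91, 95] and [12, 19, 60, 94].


Take 12 from B
Take 19 from B
Take 39 from A
Take 39 from A
Take 60 from B
Take 66 from A
Take 91 from A
Take 94 from B

Merged: [12, 19, 39, 39, 60, 66, 91, 94, 95]


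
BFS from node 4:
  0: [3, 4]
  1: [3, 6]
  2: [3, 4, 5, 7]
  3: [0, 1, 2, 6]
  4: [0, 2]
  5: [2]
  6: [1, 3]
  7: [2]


Visit 4, enqueue [0, 2]
Visit 0, enqueue [3]
Visit 2, enqueue [5, 7]
Visit 3, enqueue [1, 6]
Visit 5, enqueue []
Visit 7, enqueue []
Visit 1, enqueue []
Visit 6, enqueue []

BFS order: [4, 0, 2, 3, 5, 7, 1, 6]


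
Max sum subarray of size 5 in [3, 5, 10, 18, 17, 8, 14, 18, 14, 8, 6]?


[0:5]: 53
[1:6]: 58
[2:7]: 67
[3:8]: 75
[4:9]: 71
[5:10]: 62
[6:11]: 60

Max: 75 at [3:8]


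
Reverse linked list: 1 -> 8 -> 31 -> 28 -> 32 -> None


Step 1: curr=1, set curr.next=prev(None) | reversed so far: 1
Step 2: curr=8, set curr.next=prev(1) | reversed so far: 8 -> 1
Step 3: curr=31, set curr.next=prev(8) | reversed so far: 31 -> 8 -> 1
Step 4: curr=28, set curr.next=prev(31) | reversed so far: 28 -> 31 -> 8 -> 1
Step 5: curr=32, set curr.next=prev(28) | reversed so far: 32 -> 28 -> 31 -> 8 -> 1

32 -> 28 -> 31 -> 8 -> 1 -> None


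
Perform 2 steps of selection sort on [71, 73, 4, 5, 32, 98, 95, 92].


Initial: [71, 73, 4, 5, 32, 98, 95, 92]
Step 1: min=4 at 2
  Swap: [4, 73, 71, 5, 32, 98, 95, 92]
Step 2: min=5 at 3
  Swap: [4, 5, 71, 73, 32, 98, 95, 92]

After 2 steps: [4, 5, 71, 73, 32, 98, 95, 92]


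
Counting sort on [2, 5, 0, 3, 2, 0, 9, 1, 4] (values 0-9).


Input: [2, 5, 0, 3, 2, 0, 9, 1, 4]
Counts: [2, 1, 2, 1, 1, 1, 0, 0, 0, 1]

Sorted: [0, 0, 1, 2, 2, 3, 4, 5, 9]


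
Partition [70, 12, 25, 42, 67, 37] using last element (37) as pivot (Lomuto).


Pivot: 37
  12 <= 37: swap -> [12, 70, 25, 42, 67, 37]
  25 <= 37: swap -> [12, 25, 70, 42, 67, 37]
Place pivot at 2: [12, 25, 37, 42, 67, 70]

Partitioned: [12, 25, 37, 42, 67, 70]


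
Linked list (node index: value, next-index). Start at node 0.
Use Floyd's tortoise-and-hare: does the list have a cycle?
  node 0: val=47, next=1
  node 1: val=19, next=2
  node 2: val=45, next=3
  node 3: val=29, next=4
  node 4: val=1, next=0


Floyd's tortoise (slow, +1) and hare (fast, +2):
  init: slow=0, fast=0
  step 1: slow=1, fast=2
  step 2: slow=2, fast=4
  step 3: slow=3, fast=1
  step 4: slow=4, fast=3
  step 5: slow=0, fast=0
  slow == fast at node 0: cycle detected

Cycle: yes


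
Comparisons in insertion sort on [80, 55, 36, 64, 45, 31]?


Algorithm: insertion sort
Input: [80, 55, 36, 64, 45, 31]
Sorted: [31, 36, 45, 55, 64, 80]

14


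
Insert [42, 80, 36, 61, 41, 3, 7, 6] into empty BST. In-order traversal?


Insert 42: root
Insert 80: R from 42
Insert 36: L from 42
Insert 61: R from 42 -> L from 80
Insert 41: L from 42 -> R from 36
Insert 3: L from 42 -> L from 36
Insert 7: L from 42 -> L from 36 -> R from 3
Insert 6: L from 42 -> L from 36 -> R from 3 -> L from 7

In-order: [3, 6, 7, 36, 41, 42, 61, 80]


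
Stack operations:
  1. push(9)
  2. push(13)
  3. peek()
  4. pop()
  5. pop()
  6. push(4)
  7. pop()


push(9) -> [9]
push(13) -> [9, 13]
peek()->13
pop()->13, [9]
pop()->9, []
push(4) -> [4]
pop()->4, []

Final stack: []


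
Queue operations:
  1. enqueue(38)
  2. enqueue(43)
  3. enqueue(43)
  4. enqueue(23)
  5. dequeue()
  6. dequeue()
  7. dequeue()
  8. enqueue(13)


enqueue(38) -> [38]
enqueue(43) -> [38, 43]
enqueue(43) -> [38, 43, 43]
enqueue(23) -> [38, 43, 43, 23]
dequeue()->38, [43, 43, 23]
dequeue()->43, [43, 23]
dequeue()->43, [23]
enqueue(13) -> [23, 13]

Final queue: [23, 13]


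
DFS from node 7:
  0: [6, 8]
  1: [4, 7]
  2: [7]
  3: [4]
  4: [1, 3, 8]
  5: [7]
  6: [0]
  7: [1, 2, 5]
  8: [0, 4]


Visit 7, push [5, 2, 1]
Visit 1, push [4]
Visit 4, push [8, 3]
Visit 3, push []
Visit 8, push [0]
Visit 0, push [6]
Visit 6, push []
Visit 2, push []
Visit 5, push []

DFS order: [7, 1, 4, 3, 8, 0, 6, 2, 5]


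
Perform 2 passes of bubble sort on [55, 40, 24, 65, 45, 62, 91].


Initial: [55, 40, 24, 65, 45, 62, 91]
Pass 1: [40, 24, 55, 45, 62, 65, 91] (4 swaps)
Pass 2: [24, 40, 45, 55, 62, 65, 91] (2 swaps)

After 2 passes: [24, 40, 45, 55, 62, 65, 91]


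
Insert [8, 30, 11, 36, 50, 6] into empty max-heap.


Insert 8: [8]
Insert 30: [30, 8]
Insert 11: [30, 8, 11]
Insert 36: [36, 30, 11, 8]
Insert 50: [50, 36, 11, 8, 30]
Insert 6: [50, 36, 11, 8, 30, 6]

Final heap: [50, 36, 11, 8, 30, 6]


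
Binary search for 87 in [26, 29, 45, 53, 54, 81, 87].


Step 1: lo=0, hi=6, mid=3, val=53
Step 2: lo=4, hi=6, mid=5, val=81
Step 3: lo=6, hi=6, mid=6, val=87

Found at index 6


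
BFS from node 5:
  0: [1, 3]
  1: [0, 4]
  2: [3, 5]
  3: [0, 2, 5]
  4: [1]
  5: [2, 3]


Visit 5, enqueue [2, 3]
Visit 2, enqueue []
Visit 3, enqueue [0]
Visit 0, enqueue [1]
Visit 1, enqueue [4]
Visit 4, enqueue []

BFS order: [5, 2, 3, 0, 1, 4]


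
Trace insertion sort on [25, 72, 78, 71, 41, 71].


Initial: [25, 72, 78, 71, 41, 71]
Insert 72: [25, 72, 78, 71, 41, 71]
Insert 78: [25, 72, 78, 71, 41, 71]
Insert 71: [25, 71, 72, 78, 41, 71]
Insert 41: [25, 41, 71, 72, 78, 71]
Insert 71: [25, 41, 71, 71, 72, 78]

Sorted: [25, 41, 71, 71, 72, 78]


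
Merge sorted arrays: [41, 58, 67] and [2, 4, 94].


Take 2 from B
Take 4 from B
Take 41 from A
Take 58 from A
Take 67 from A

Merged: [2, 4, 41, 58, 67, 94]


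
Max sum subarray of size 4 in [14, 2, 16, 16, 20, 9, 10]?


[0:4]: 48
[1:5]: 54
[2:6]: 61
[3:7]: 55

Max: 61 at [2:6]


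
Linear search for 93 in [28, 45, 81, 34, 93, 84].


i=0: 28!=93
i=1: 45!=93
i=2: 81!=93
i=3: 34!=93
i=4: 93==93 found!

Found at 4, 5 comps


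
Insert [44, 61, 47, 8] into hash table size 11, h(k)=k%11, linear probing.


Insert 44: h=0 -> slot 0
Insert 61: h=6 -> slot 6
Insert 47: h=3 -> slot 3
Insert 8: h=8 -> slot 8

Table: [44, None, None, 47, None, None, 61, None, 8, None, None]


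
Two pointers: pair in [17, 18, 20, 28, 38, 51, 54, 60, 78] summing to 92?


lo=0(17)+hi=8(78)=95
lo=0(17)+hi=7(60)=77
lo=1(18)+hi=7(60)=78
lo=2(20)+hi=7(60)=80
lo=3(28)+hi=7(60)=88
lo=4(38)+hi=7(60)=98
lo=4(38)+hi=6(54)=92

Yes: 38+54=92


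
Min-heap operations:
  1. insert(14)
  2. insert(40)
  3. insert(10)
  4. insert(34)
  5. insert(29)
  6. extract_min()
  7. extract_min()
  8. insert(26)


insert(14) -> [14]
insert(40) -> [14, 40]
insert(10) -> [10, 40, 14]
insert(34) -> [10, 34, 14, 40]
insert(29) -> [10, 29, 14, 40, 34]
extract_min()->10, [14, 29, 34, 40]
extract_min()->14, [29, 40, 34]
insert(26) -> [26, 29, 34, 40]

Final heap: [26, 29, 34, 40]


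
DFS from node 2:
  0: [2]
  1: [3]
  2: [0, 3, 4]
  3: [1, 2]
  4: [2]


Visit 2, push [4, 3, 0]
Visit 0, push []
Visit 3, push [1]
Visit 1, push []
Visit 4, push []

DFS order: [2, 0, 3, 1, 4]


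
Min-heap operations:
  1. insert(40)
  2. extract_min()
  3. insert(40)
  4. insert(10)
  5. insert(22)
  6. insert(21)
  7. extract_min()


insert(40) -> [40]
extract_min()->40, []
insert(40) -> [40]
insert(10) -> [10, 40]
insert(22) -> [10, 40, 22]
insert(21) -> [10, 21, 22, 40]
extract_min()->10, [21, 40, 22]

Final heap: [21, 40, 22]


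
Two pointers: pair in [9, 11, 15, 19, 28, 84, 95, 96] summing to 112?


lo=0(9)+hi=7(96)=105
lo=1(11)+hi=7(96)=107
lo=2(15)+hi=7(96)=111
lo=3(19)+hi=7(96)=115
lo=3(19)+hi=6(95)=114
lo=3(19)+hi=5(84)=103
lo=4(28)+hi=5(84)=112

Yes: 28+84=112


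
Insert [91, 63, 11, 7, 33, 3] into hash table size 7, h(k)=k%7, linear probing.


Insert 91: h=0 -> slot 0
Insert 63: h=0, 1 probes -> slot 1
Insert 11: h=4 -> slot 4
Insert 7: h=0, 2 probes -> slot 2
Insert 33: h=5 -> slot 5
Insert 3: h=3 -> slot 3

Table: [91, 63, 7, 3, 11, 33, None]


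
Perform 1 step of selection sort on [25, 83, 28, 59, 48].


Initial: [25, 83, 28, 59, 48]
Step 1: min=25 at 0
  Swap: [25, 83, 28, 59, 48]

After 1 step: [25, 83, 28, 59, 48]


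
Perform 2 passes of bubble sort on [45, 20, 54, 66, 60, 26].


Initial: [45, 20, 54, 66, 60, 26]
Pass 1: [20, 45, 54, 60, 26, 66] (3 swaps)
Pass 2: [20, 45, 54, 26, 60, 66] (1 swaps)

After 2 passes: [20, 45, 54, 26, 60, 66]


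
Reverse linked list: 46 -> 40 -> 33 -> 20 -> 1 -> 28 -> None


Step 1: curr=46, set curr.next=prev(None) | reversed so far: 46
Step 2: curr=40, set curr.next=prev(46) | reversed so far: 40 -> 46
Step 3: curr=33, set curr.next=prev(40) | reversed so far: 33 -> 40 -> 46
Step 4: curr=20, set curr.next=prev(33) | reversed so far: 20 -> 33 -> 40 -> 46
Step 5: curr=1, set curr.next=prev(20) | reversed so far: 1 -> 20 -> 33 -> 40 -> 46
Step 6: curr=28, set curr.next=prev(1) | reversed so far: 28 -> 1 -> 20 -> 33 -> 40 -> 46

28 -> 1 -> 20 -> 33 -> 40 -> 46 -> None


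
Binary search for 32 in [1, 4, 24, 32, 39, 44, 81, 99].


Step 1: lo=0, hi=7, mid=3, val=32

Found at index 3


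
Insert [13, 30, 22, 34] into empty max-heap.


Insert 13: [13]
Insert 30: [30, 13]
Insert 22: [30, 13, 22]
Insert 34: [34, 30, 22, 13]

Final heap: [34, 30, 22, 13]


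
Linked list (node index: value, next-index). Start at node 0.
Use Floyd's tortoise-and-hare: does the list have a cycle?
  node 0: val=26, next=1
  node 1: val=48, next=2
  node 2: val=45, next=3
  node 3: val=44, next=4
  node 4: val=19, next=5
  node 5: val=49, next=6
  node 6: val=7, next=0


Floyd's tortoise (slow, +1) and hare (fast, +2):
  init: slow=0, fast=0
  step 1: slow=1, fast=2
  step 2: slow=2, fast=4
  step 3: slow=3, fast=6
  step 4: slow=4, fast=1
  step 5: slow=5, fast=3
  step 6: slow=6, fast=5
  step 7: slow=0, fast=0
  slow == fast at node 0: cycle detected

Cycle: yes


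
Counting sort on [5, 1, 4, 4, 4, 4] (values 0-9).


Input: [5, 1, 4, 4, 4, 4]
Counts: [0, 1, 0, 0, 4, 1, 0, 0, 0, 0]

Sorted: [1, 4, 4, 4, 4, 5]


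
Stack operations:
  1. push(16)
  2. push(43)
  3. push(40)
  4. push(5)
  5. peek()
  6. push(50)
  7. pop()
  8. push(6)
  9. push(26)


push(16) -> [16]
push(43) -> [16, 43]
push(40) -> [16, 43, 40]
push(5) -> [16, 43, 40, 5]
peek()->5
push(50) -> [16, 43, 40, 5, 50]
pop()->50, [16, 43, 40, 5]
push(6) -> [16, 43, 40, 5, 6]
push(26) -> [16, 43, 40, 5, 6, 26]

Final stack: [16, 43, 40, 5, 6, 26]


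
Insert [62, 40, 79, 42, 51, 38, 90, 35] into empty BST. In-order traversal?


Insert 62: root
Insert 40: L from 62
Insert 79: R from 62
Insert 42: L from 62 -> R from 40
Insert 51: L from 62 -> R from 40 -> R from 42
Insert 38: L from 62 -> L from 40
Insert 90: R from 62 -> R from 79
Insert 35: L from 62 -> L from 40 -> L from 38

In-order: [35, 38, 40, 42, 51, 62, 79, 90]


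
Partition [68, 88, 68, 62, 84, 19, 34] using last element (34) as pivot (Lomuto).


Pivot: 34
  19 <= 34: swap -> [19, 88, 68, 62, 84, 68, 34]
Place pivot at 1: [19, 34, 68, 62, 84, 68, 88]

Partitioned: [19, 34, 68, 62, 84, 68, 88]


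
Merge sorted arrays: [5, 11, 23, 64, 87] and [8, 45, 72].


Take 5 from A
Take 8 from B
Take 11 from A
Take 23 from A
Take 45 from B
Take 64 from A
Take 72 from B

Merged: [5, 8, 11, 23, 45, 64, 72, 87]


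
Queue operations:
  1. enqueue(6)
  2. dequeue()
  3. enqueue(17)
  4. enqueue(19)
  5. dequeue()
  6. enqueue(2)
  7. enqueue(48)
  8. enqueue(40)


enqueue(6) -> [6]
dequeue()->6, []
enqueue(17) -> [17]
enqueue(19) -> [17, 19]
dequeue()->17, [19]
enqueue(2) -> [19, 2]
enqueue(48) -> [19, 2, 48]
enqueue(40) -> [19, 2, 48, 40]

Final queue: [19, 2, 48, 40]


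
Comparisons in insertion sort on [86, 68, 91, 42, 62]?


Algorithm: insertion sort
Input: [86, 68, 91, 42, 62]
Sorted: [42, 62, 68, 86, 91]

9


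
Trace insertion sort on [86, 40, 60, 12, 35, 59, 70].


Initial: [86, 40, 60, 12, 35, 59, 70]
Insert 40: [40, 86, 60, 12, 35, 59, 70]
Insert 60: [40, 60, 86, 12, 35, 59, 70]
Insert 12: [12, 40, 60, 86, 35, 59, 70]
Insert 35: [12, 35, 40, 60, 86, 59, 70]
Insert 59: [12, 35, 40, 59, 60, 86, 70]
Insert 70: [12, 35, 40, 59, 60, 70, 86]

Sorted: [12, 35, 40, 59, 60, 70, 86]


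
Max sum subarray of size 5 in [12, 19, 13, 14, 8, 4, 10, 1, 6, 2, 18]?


[0:5]: 66
[1:6]: 58
[2:7]: 49
[3:8]: 37
[4:9]: 29
[5:10]: 23
[6:11]: 37

Max: 66 at [0:5]


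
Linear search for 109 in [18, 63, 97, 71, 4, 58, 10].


i=0: 18!=109
i=1: 63!=109
i=2: 97!=109
i=3: 71!=109
i=4: 4!=109
i=5: 58!=109
i=6: 10!=109

Not found, 7 comps


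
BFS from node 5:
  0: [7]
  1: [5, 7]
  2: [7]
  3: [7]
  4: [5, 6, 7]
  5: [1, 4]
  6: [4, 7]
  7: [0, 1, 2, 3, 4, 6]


Visit 5, enqueue [1, 4]
Visit 1, enqueue [7]
Visit 4, enqueue [6]
Visit 7, enqueue [0, 2, 3]
Visit 6, enqueue []
Visit 0, enqueue []
Visit 2, enqueue []
Visit 3, enqueue []

BFS order: [5, 1, 4, 7, 6, 0, 2, 3]


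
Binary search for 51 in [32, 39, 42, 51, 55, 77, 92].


Step 1: lo=0, hi=6, mid=3, val=51

Found at index 3


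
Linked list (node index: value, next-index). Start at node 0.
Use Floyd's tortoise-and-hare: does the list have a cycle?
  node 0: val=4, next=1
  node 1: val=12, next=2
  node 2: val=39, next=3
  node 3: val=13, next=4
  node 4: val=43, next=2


Floyd's tortoise (slow, +1) and hare (fast, +2):
  init: slow=0, fast=0
  step 1: slow=1, fast=2
  step 2: slow=2, fast=4
  step 3: slow=3, fast=3
  slow == fast at node 3: cycle detected

Cycle: yes


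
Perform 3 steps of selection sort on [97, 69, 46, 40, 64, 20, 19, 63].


Initial: [97, 69, 46, 40, 64, 20, 19, 63]
Step 1: min=19 at 6
  Swap: [19, 69, 46, 40, 64, 20, 97, 63]
Step 2: min=20 at 5
  Swap: [19, 20, 46, 40, 64, 69, 97, 63]
Step 3: min=40 at 3
  Swap: [19, 20, 40, 46, 64, 69, 97, 63]

After 3 steps: [19, 20, 40, 46, 64, 69, 97, 63]


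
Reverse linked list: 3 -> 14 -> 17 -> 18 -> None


Step 1: curr=3, set curr.next=prev(None) | reversed so far: 3
Step 2: curr=14, set curr.next=prev(3) | reversed so far: 14 -> 3
Step 3: curr=17, set curr.next=prev(14) | reversed so far: 17 -> 14 -> 3
Step 4: curr=18, set curr.next=prev(17) | reversed so far: 18 -> 17 -> 14 -> 3

18 -> 17 -> 14 -> 3 -> None


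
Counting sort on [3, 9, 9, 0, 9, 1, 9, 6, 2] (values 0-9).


Input: [3, 9, 9, 0, 9, 1, 9, 6, 2]
Counts: [1, 1, 1, 1, 0, 0, 1, 0, 0, 4]

Sorted: [0, 1, 2, 3, 6, 9, 9, 9, 9]


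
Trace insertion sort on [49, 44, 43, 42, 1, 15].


Initial: [49, 44, 43, 42, 1, 15]
Insert 44: [44, 49, 43, 42, 1, 15]
Insert 43: [43, 44, 49, 42, 1, 15]
Insert 42: [42, 43, 44, 49, 1, 15]
Insert 1: [1, 42, 43, 44, 49, 15]
Insert 15: [1, 15, 42, 43, 44, 49]

Sorted: [1, 15, 42, 43, 44, 49]


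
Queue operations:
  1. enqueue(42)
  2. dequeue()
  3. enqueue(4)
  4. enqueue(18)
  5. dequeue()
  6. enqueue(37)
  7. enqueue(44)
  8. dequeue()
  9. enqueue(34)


enqueue(42) -> [42]
dequeue()->42, []
enqueue(4) -> [4]
enqueue(18) -> [4, 18]
dequeue()->4, [18]
enqueue(37) -> [18, 37]
enqueue(44) -> [18, 37, 44]
dequeue()->18, [37, 44]
enqueue(34) -> [37, 44, 34]

Final queue: [37, 44, 34]


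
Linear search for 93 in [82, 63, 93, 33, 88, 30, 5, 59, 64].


i=0: 82!=93
i=1: 63!=93
i=2: 93==93 found!

Found at 2, 3 comps


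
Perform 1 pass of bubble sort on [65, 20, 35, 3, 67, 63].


Initial: [65, 20, 35, 3, 67, 63]
Pass 1: [20, 35, 3, 65, 63, 67] (4 swaps)

After 1 pass: [20, 35, 3, 65, 63, 67]


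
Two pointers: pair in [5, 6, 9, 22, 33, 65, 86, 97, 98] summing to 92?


lo=0(5)+hi=8(98)=103
lo=0(5)+hi=7(97)=102
lo=0(5)+hi=6(86)=91
lo=1(6)+hi=6(86)=92

Yes: 6+86=92


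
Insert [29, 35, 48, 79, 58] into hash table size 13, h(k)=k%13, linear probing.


Insert 29: h=3 -> slot 3
Insert 35: h=9 -> slot 9
Insert 48: h=9, 1 probes -> slot 10
Insert 79: h=1 -> slot 1
Insert 58: h=6 -> slot 6

Table: [None, 79, None, 29, None, None, 58, None, None, 35, 48, None, None]


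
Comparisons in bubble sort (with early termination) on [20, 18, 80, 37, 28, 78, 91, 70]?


Algorithm: bubble sort (with early termination)
Input: [20, 18, 80, 37, 28, 78, 91, 70]
Sorted: [18, 20, 28, 37, 70, 78, 80, 91]

22


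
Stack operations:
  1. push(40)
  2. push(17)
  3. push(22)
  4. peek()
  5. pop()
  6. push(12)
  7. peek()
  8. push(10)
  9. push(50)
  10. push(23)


push(40) -> [40]
push(17) -> [40, 17]
push(22) -> [40, 17, 22]
peek()->22
pop()->22, [40, 17]
push(12) -> [40, 17, 12]
peek()->12
push(10) -> [40, 17, 12, 10]
push(50) -> [40, 17, 12, 10, 50]
push(23) -> [40, 17, 12, 10, 50, 23]

Final stack: [40, 17, 12, 10, 50, 23]


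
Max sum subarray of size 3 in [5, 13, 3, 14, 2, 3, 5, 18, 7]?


[0:3]: 21
[1:4]: 30
[2:5]: 19
[3:6]: 19
[4:7]: 10
[5:8]: 26
[6:9]: 30

Max: 30 at [1:4]


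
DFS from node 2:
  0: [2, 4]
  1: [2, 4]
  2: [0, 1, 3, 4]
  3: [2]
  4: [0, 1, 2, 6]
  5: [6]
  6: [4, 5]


Visit 2, push [4, 3, 1, 0]
Visit 0, push [4]
Visit 4, push [6, 1]
Visit 1, push []
Visit 6, push [5]
Visit 5, push []
Visit 3, push []

DFS order: [2, 0, 4, 1, 6, 5, 3]


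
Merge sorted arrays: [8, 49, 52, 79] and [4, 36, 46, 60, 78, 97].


Take 4 from B
Take 8 from A
Take 36 from B
Take 46 from B
Take 49 from A
Take 52 from A
Take 60 from B
Take 78 from B
Take 79 from A

Merged: [4, 8, 36, 46, 49, 52, 60, 78, 79, 97]


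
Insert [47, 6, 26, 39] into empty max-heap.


Insert 47: [47]
Insert 6: [47, 6]
Insert 26: [47, 6, 26]
Insert 39: [47, 39, 26, 6]

Final heap: [47, 39, 26, 6]


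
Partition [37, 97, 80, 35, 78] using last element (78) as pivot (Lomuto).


Pivot: 78
  37 <= 78: advance i (no swap)
  35 <= 78: swap -> [37, 35, 80, 97, 78]
Place pivot at 2: [37, 35, 78, 97, 80]

Partitioned: [37, 35, 78, 97, 80]


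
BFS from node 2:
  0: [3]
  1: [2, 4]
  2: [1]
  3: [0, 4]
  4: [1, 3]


Visit 2, enqueue [1]
Visit 1, enqueue [4]
Visit 4, enqueue [3]
Visit 3, enqueue [0]
Visit 0, enqueue []

BFS order: [2, 1, 4, 3, 0]


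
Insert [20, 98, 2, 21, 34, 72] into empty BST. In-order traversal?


Insert 20: root
Insert 98: R from 20
Insert 2: L from 20
Insert 21: R from 20 -> L from 98
Insert 34: R from 20 -> L from 98 -> R from 21
Insert 72: R from 20 -> L from 98 -> R from 21 -> R from 34

In-order: [2, 20, 21, 34, 72, 98]


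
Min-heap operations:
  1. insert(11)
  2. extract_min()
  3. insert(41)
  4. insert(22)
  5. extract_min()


insert(11) -> [11]
extract_min()->11, []
insert(41) -> [41]
insert(22) -> [22, 41]
extract_min()->22, [41]

Final heap: [41]


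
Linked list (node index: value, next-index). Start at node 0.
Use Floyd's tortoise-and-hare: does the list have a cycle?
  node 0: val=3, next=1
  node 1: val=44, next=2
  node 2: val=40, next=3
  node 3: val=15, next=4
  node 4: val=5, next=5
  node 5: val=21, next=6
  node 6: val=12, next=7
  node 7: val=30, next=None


Floyd's tortoise (slow, +1) and hare (fast, +2):
  init: slow=0, fast=0
  step 1: slow=1, fast=2
  step 2: slow=2, fast=4
  step 3: slow=3, fast=6
  step 4: fast 6->7->None, no cycle

Cycle: no


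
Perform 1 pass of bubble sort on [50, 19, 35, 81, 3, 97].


Initial: [50, 19, 35, 81, 3, 97]
Pass 1: [19, 35, 50, 3, 81, 97] (3 swaps)

After 1 pass: [19, 35, 50, 3, 81, 97]


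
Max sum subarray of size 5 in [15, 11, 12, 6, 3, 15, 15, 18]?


[0:5]: 47
[1:6]: 47
[2:7]: 51
[3:8]: 57

Max: 57 at [3:8]


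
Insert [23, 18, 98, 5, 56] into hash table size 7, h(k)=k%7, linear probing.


Insert 23: h=2 -> slot 2
Insert 18: h=4 -> slot 4
Insert 98: h=0 -> slot 0
Insert 5: h=5 -> slot 5
Insert 56: h=0, 1 probes -> slot 1

Table: [98, 56, 23, None, 18, 5, None]


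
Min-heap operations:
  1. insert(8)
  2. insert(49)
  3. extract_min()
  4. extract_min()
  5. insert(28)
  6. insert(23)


insert(8) -> [8]
insert(49) -> [8, 49]
extract_min()->8, [49]
extract_min()->49, []
insert(28) -> [28]
insert(23) -> [23, 28]

Final heap: [23, 28]


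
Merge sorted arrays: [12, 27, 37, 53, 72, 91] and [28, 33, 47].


Take 12 from A
Take 27 from A
Take 28 from B
Take 33 from B
Take 37 from A
Take 47 from B

Merged: [12, 27, 28, 33, 37, 47, 53, 72, 91]


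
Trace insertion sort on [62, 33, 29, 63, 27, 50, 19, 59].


Initial: [62, 33, 29, 63, 27, 50, 19, 59]
Insert 33: [33, 62, 29, 63, 27, 50, 19, 59]
Insert 29: [29, 33, 62, 63, 27, 50, 19, 59]
Insert 63: [29, 33, 62, 63, 27, 50, 19, 59]
Insert 27: [27, 29, 33, 62, 63, 50, 19, 59]
Insert 50: [27, 29, 33, 50, 62, 63, 19, 59]
Insert 19: [19, 27, 29, 33, 50, 62, 63, 59]
Insert 59: [19, 27, 29, 33, 50, 59, 62, 63]

Sorted: [19, 27, 29, 33, 50, 59, 62, 63]


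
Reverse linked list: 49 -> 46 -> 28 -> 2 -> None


Step 1: curr=49, set curr.next=prev(None) | reversed so far: 49
Step 2: curr=46, set curr.next=prev(49) | reversed so far: 46 -> 49
Step 3: curr=28, set curr.next=prev(46) | reversed so far: 28 -> 46 -> 49
Step 4: curr=2, set curr.next=prev(28) | reversed so far: 2 -> 28 -> 46 -> 49

2 -> 28 -> 46 -> 49 -> None


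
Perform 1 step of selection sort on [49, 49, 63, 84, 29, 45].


Initial: [49, 49, 63, 84, 29, 45]
Step 1: min=29 at 4
  Swap: [29, 49, 63, 84, 49, 45]

After 1 step: [29, 49, 63, 84, 49, 45]


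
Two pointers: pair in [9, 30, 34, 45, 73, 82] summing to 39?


lo=0(9)+hi=5(82)=91
lo=0(9)+hi=4(73)=82
lo=0(9)+hi=3(45)=54
lo=0(9)+hi=2(34)=43
lo=0(9)+hi=1(30)=39

Yes: 9+30=39


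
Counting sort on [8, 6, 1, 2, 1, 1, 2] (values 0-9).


Input: [8, 6, 1, 2, 1, 1, 2]
Counts: [0, 3, 2, 0, 0, 0, 1, 0, 1, 0]

Sorted: [1, 1, 1, 2, 2, 6, 8]


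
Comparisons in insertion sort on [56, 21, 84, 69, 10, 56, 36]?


Algorithm: insertion sort
Input: [56, 21, 84, 69, 10, 56, 36]
Sorted: [10, 21, 36, 56, 56, 69, 84]

16


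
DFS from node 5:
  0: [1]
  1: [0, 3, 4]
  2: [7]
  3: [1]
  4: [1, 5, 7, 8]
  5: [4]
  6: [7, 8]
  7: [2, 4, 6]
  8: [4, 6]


Visit 5, push [4]
Visit 4, push [8, 7, 1]
Visit 1, push [3, 0]
Visit 0, push []
Visit 3, push []
Visit 7, push [6, 2]
Visit 2, push []
Visit 6, push [8]
Visit 8, push []

DFS order: [5, 4, 1, 0, 3, 7, 2, 6, 8]


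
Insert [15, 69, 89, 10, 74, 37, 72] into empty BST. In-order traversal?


Insert 15: root
Insert 69: R from 15
Insert 89: R from 15 -> R from 69
Insert 10: L from 15
Insert 74: R from 15 -> R from 69 -> L from 89
Insert 37: R from 15 -> L from 69
Insert 72: R from 15 -> R from 69 -> L from 89 -> L from 74

In-order: [10, 15, 37, 69, 72, 74, 89]


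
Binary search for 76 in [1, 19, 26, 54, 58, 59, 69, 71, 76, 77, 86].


Step 1: lo=0, hi=10, mid=5, val=59
Step 2: lo=6, hi=10, mid=8, val=76

Found at index 8


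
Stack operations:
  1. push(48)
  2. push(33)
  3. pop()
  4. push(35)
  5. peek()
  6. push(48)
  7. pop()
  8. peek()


push(48) -> [48]
push(33) -> [48, 33]
pop()->33, [48]
push(35) -> [48, 35]
peek()->35
push(48) -> [48, 35, 48]
pop()->48, [48, 35]
peek()->35

Final stack: [48, 35]


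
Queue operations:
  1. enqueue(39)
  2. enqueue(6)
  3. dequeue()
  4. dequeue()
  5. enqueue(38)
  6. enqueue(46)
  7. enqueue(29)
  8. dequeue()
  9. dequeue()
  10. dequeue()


enqueue(39) -> [39]
enqueue(6) -> [39, 6]
dequeue()->39, [6]
dequeue()->6, []
enqueue(38) -> [38]
enqueue(46) -> [38, 46]
enqueue(29) -> [38, 46, 29]
dequeue()->38, [46, 29]
dequeue()->46, [29]
dequeue()->29, []

Final queue: []


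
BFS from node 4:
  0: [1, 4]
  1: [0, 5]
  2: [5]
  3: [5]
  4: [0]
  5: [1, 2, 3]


Visit 4, enqueue [0]
Visit 0, enqueue [1]
Visit 1, enqueue [5]
Visit 5, enqueue [2, 3]
Visit 2, enqueue []
Visit 3, enqueue []

BFS order: [4, 0, 1, 5, 2, 3]


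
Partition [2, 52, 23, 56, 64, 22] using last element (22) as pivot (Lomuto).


Pivot: 22
  2 <= 22: advance i (no swap)
Place pivot at 1: [2, 22, 23, 56, 64, 52]

Partitioned: [2, 22, 23, 56, 64, 52]


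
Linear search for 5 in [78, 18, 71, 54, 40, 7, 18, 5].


i=0: 78!=5
i=1: 18!=5
i=2: 71!=5
i=3: 54!=5
i=4: 40!=5
i=5: 7!=5
i=6: 18!=5
i=7: 5==5 found!

Found at 7, 8 comps


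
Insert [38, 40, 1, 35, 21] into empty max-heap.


Insert 38: [38]
Insert 40: [40, 38]
Insert 1: [40, 38, 1]
Insert 35: [40, 38, 1, 35]
Insert 21: [40, 38, 1, 35, 21]

Final heap: [40, 38, 1, 35, 21]


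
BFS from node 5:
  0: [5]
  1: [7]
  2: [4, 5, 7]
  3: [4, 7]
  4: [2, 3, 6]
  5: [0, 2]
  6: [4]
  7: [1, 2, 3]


Visit 5, enqueue [0, 2]
Visit 0, enqueue []
Visit 2, enqueue [4, 7]
Visit 4, enqueue [3, 6]
Visit 7, enqueue [1]
Visit 3, enqueue []
Visit 6, enqueue []
Visit 1, enqueue []

BFS order: [5, 0, 2, 4, 7, 3, 6, 1]


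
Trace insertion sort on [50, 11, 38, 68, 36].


Initial: [50, 11, 38, 68, 36]
Insert 11: [11, 50, 38, 68, 36]
Insert 38: [11, 38, 50, 68, 36]
Insert 68: [11, 38, 50, 68, 36]
Insert 36: [11, 36, 38, 50, 68]

Sorted: [11, 36, 38, 50, 68]


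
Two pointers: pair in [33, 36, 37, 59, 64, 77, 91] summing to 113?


lo=0(33)+hi=6(91)=124
lo=0(33)+hi=5(77)=110
lo=1(36)+hi=5(77)=113

Yes: 36+77=113


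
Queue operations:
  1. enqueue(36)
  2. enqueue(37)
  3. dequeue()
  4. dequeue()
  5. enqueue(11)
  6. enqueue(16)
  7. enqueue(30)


enqueue(36) -> [36]
enqueue(37) -> [36, 37]
dequeue()->36, [37]
dequeue()->37, []
enqueue(11) -> [11]
enqueue(16) -> [11, 16]
enqueue(30) -> [11, 16, 30]

Final queue: [11, 16, 30]


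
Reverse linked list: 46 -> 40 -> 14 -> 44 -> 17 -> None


Step 1: curr=46, set curr.next=prev(None) | reversed so far: 46
Step 2: curr=40, set curr.next=prev(46) | reversed so far: 40 -> 46
Step 3: curr=14, set curr.next=prev(40) | reversed so far: 14 -> 40 -> 46
Step 4: curr=44, set curr.next=prev(14) | reversed so far: 44 -> 14 -> 40 -> 46
Step 5: curr=17, set curr.next=prev(44) | reversed so far: 17 -> 44 -> 14 -> 40 -> 46

17 -> 44 -> 14 -> 40 -> 46 -> None


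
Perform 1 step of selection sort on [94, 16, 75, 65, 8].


Initial: [94, 16, 75, 65, 8]
Step 1: min=8 at 4
  Swap: [8, 16, 75, 65, 94]

After 1 step: [8, 16, 75, 65, 94]


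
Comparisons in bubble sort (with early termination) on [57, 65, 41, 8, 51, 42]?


Algorithm: bubble sort (with early termination)
Input: [57, 65, 41, 8, 51, 42]
Sorted: [8, 41, 42, 51, 57, 65]

14


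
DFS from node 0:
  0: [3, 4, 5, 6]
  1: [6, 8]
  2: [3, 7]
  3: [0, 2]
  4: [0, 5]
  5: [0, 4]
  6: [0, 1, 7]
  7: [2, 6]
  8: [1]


Visit 0, push [6, 5, 4, 3]
Visit 3, push [2]
Visit 2, push [7]
Visit 7, push [6]
Visit 6, push [1]
Visit 1, push [8]
Visit 8, push []
Visit 4, push [5]
Visit 5, push []

DFS order: [0, 3, 2, 7, 6, 1, 8, 4, 5]


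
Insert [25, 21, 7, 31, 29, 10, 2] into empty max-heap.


Insert 25: [25]
Insert 21: [25, 21]
Insert 7: [25, 21, 7]
Insert 31: [31, 25, 7, 21]
Insert 29: [31, 29, 7, 21, 25]
Insert 10: [31, 29, 10, 21, 25, 7]
Insert 2: [31, 29, 10, 21, 25, 7, 2]

Final heap: [31, 29, 10, 21, 25, 7, 2]


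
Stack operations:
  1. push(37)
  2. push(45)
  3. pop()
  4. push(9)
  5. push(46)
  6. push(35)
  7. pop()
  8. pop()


push(37) -> [37]
push(45) -> [37, 45]
pop()->45, [37]
push(9) -> [37, 9]
push(46) -> [37, 9, 46]
push(35) -> [37, 9, 46, 35]
pop()->35, [37, 9, 46]
pop()->46, [37, 9]

Final stack: [37, 9]


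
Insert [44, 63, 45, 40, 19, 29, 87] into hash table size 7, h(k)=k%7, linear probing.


Insert 44: h=2 -> slot 2
Insert 63: h=0 -> slot 0
Insert 45: h=3 -> slot 3
Insert 40: h=5 -> slot 5
Insert 19: h=5, 1 probes -> slot 6
Insert 29: h=1 -> slot 1
Insert 87: h=3, 1 probes -> slot 4

Table: [63, 29, 44, 45, 87, 40, 19]


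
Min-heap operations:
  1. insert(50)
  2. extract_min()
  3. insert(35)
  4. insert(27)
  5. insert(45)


insert(50) -> [50]
extract_min()->50, []
insert(35) -> [35]
insert(27) -> [27, 35]
insert(45) -> [27, 35, 45]

Final heap: [27, 35, 45]


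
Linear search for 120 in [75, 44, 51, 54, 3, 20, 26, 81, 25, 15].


i=0: 75!=120
i=1: 44!=120
i=2: 51!=120
i=3: 54!=120
i=4: 3!=120
i=5: 20!=120
i=6: 26!=120
i=7: 81!=120
i=8: 25!=120
i=9: 15!=120

Not found, 10 comps


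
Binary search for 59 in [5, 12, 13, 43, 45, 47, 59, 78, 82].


Step 1: lo=0, hi=8, mid=4, val=45
Step 2: lo=5, hi=8, mid=6, val=59

Found at index 6


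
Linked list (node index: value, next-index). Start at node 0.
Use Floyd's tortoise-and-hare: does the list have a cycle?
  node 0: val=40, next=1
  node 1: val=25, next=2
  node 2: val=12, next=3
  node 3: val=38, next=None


Floyd's tortoise (slow, +1) and hare (fast, +2):
  init: slow=0, fast=0
  step 1: slow=1, fast=2
  step 2: fast 2->3->None, no cycle

Cycle: no


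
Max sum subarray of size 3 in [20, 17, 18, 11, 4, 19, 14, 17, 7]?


[0:3]: 55
[1:4]: 46
[2:5]: 33
[3:6]: 34
[4:7]: 37
[5:8]: 50
[6:9]: 38

Max: 55 at [0:3]


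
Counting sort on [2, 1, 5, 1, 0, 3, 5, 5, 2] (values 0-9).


Input: [2, 1, 5, 1, 0, 3, 5, 5, 2]
Counts: [1, 2, 2, 1, 0, 3, 0, 0, 0, 0]

Sorted: [0, 1, 1, 2, 2, 3, 5, 5, 5]


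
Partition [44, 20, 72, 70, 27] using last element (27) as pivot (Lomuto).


Pivot: 27
  20 <= 27: swap -> [20, 44, 72, 70, 27]
Place pivot at 1: [20, 27, 72, 70, 44]

Partitioned: [20, 27, 72, 70, 44]


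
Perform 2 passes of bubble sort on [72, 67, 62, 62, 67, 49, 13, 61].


Initial: [72, 67, 62, 62, 67, 49, 13, 61]
Pass 1: [67, 62, 62, 67, 49, 13, 61, 72] (7 swaps)
Pass 2: [62, 62, 67, 49, 13, 61, 67, 72] (5 swaps)

After 2 passes: [62, 62, 67, 49, 13, 61, 67, 72]


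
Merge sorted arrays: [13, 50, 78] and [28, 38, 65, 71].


Take 13 from A
Take 28 from B
Take 38 from B
Take 50 from A
Take 65 from B
Take 71 from B

Merged: [13, 28, 38, 50, 65, 71, 78]


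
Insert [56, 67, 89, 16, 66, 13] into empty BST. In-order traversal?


Insert 56: root
Insert 67: R from 56
Insert 89: R from 56 -> R from 67
Insert 16: L from 56
Insert 66: R from 56 -> L from 67
Insert 13: L from 56 -> L from 16

In-order: [13, 16, 56, 66, 67, 89]


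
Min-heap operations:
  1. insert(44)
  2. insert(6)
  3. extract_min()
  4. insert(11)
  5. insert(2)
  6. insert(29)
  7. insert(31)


insert(44) -> [44]
insert(6) -> [6, 44]
extract_min()->6, [44]
insert(11) -> [11, 44]
insert(2) -> [2, 44, 11]
insert(29) -> [2, 29, 11, 44]
insert(31) -> [2, 29, 11, 44, 31]

Final heap: [2, 29, 11, 44, 31]


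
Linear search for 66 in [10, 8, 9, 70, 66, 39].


i=0: 10!=66
i=1: 8!=66
i=2: 9!=66
i=3: 70!=66
i=4: 66==66 found!

Found at 4, 5 comps


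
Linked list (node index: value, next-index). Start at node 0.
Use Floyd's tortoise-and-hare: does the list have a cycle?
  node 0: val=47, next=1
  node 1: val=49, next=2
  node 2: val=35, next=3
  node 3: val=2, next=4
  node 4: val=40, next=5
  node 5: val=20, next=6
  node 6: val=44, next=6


Floyd's tortoise (slow, +1) and hare (fast, +2):
  init: slow=0, fast=0
  step 1: slow=1, fast=2
  step 2: slow=2, fast=4
  step 3: slow=3, fast=6
  step 4: slow=4, fast=6
  step 5: slow=5, fast=6
  step 6: slow=6, fast=6
  slow == fast at node 6: cycle detected

Cycle: yes


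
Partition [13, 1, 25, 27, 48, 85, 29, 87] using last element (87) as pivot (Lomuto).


Pivot: 87
  13 <= 87: advance i (no swap)
  1 <= 87: advance i (no swap)
  25 <= 87: advance i (no swap)
  27 <= 87: advance i (no swap)
  48 <= 87: advance i (no swap)
  85 <= 87: advance i (no swap)
  29 <= 87: advance i (no swap)
Place pivot at 7: [13, 1, 25, 27, 48, 85, 29, 87]

Partitioned: [13, 1, 25, 27, 48, 85, 29, 87]


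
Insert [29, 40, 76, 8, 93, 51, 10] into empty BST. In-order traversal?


Insert 29: root
Insert 40: R from 29
Insert 76: R from 29 -> R from 40
Insert 8: L from 29
Insert 93: R from 29 -> R from 40 -> R from 76
Insert 51: R from 29 -> R from 40 -> L from 76
Insert 10: L from 29 -> R from 8

In-order: [8, 10, 29, 40, 51, 76, 93]


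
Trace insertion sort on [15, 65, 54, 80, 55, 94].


Initial: [15, 65, 54, 80, 55, 94]
Insert 65: [15, 65, 54, 80, 55, 94]
Insert 54: [15, 54, 65, 80, 55, 94]
Insert 80: [15, 54, 65, 80, 55, 94]
Insert 55: [15, 54, 55, 65, 80, 94]
Insert 94: [15, 54, 55, 65, 80, 94]

Sorted: [15, 54, 55, 65, 80, 94]


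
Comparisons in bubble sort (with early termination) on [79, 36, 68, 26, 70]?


Algorithm: bubble sort (with early termination)
Input: [79, 36, 68, 26, 70]
Sorted: [26, 36, 68, 70, 79]

10


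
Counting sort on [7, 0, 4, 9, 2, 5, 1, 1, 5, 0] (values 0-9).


Input: [7, 0, 4, 9, 2, 5, 1, 1, 5, 0]
Counts: [2, 2, 1, 0, 1, 2, 0, 1, 0, 1]

Sorted: [0, 0, 1, 1, 2, 4, 5, 5, 7, 9]


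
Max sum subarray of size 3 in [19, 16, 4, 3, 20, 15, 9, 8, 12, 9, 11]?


[0:3]: 39
[1:4]: 23
[2:5]: 27
[3:6]: 38
[4:7]: 44
[5:8]: 32
[6:9]: 29
[7:10]: 29
[8:11]: 32

Max: 44 at [4:7]


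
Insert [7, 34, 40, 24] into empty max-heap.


Insert 7: [7]
Insert 34: [34, 7]
Insert 40: [40, 7, 34]
Insert 24: [40, 24, 34, 7]

Final heap: [40, 24, 34, 7]


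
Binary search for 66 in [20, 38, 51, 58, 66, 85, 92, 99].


Step 1: lo=0, hi=7, mid=3, val=58
Step 2: lo=4, hi=7, mid=5, val=85
Step 3: lo=4, hi=4, mid=4, val=66

Found at index 4


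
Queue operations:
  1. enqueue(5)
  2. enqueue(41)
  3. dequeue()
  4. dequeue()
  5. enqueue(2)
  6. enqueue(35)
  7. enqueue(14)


enqueue(5) -> [5]
enqueue(41) -> [5, 41]
dequeue()->5, [41]
dequeue()->41, []
enqueue(2) -> [2]
enqueue(35) -> [2, 35]
enqueue(14) -> [2, 35, 14]

Final queue: [2, 35, 14]


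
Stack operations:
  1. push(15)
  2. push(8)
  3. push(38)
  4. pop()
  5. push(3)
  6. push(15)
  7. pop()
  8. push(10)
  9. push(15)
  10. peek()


push(15) -> [15]
push(8) -> [15, 8]
push(38) -> [15, 8, 38]
pop()->38, [15, 8]
push(3) -> [15, 8, 3]
push(15) -> [15, 8, 3, 15]
pop()->15, [15, 8, 3]
push(10) -> [15, 8, 3, 10]
push(15) -> [15, 8, 3, 10, 15]
peek()->15

Final stack: [15, 8, 3, 10, 15]
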